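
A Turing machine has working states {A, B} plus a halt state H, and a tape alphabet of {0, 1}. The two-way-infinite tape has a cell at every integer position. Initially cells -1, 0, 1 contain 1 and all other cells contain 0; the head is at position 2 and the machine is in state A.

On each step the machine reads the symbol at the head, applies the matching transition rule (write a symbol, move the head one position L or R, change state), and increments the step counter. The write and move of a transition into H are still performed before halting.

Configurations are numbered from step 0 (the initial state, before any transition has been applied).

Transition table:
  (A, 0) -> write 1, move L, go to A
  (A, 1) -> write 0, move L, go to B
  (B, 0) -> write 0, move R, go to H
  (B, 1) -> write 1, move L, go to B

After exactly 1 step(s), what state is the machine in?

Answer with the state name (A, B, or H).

Step 1: in state A at pos 2, read 0 -> (A,0)->write 1,move L,goto A. Now: state=A, head=1, tape[-2..3]=011110 (head:    ^)

Answer: A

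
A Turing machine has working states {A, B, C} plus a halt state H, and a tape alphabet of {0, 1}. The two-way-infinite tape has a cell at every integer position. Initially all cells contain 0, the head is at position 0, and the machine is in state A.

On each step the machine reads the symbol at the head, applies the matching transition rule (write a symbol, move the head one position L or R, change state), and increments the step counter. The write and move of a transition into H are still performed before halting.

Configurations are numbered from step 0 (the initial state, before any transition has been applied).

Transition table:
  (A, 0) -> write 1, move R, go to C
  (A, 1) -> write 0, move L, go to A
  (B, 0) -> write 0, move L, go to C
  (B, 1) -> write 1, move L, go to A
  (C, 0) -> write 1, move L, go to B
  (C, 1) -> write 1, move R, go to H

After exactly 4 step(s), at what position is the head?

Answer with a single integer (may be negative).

Answer: 0

Derivation:
Step 1: in state A at pos 0, read 0 -> (A,0)->write 1,move R,goto C. Now: state=C, head=1, tape[-1..2]=0100 (head:   ^)
Step 2: in state C at pos 1, read 0 -> (C,0)->write 1,move L,goto B. Now: state=B, head=0, tape[-1..2]=0110 (head:  ^)
Step 3: in state B at pos 0, read 1 -> (B,1)->write 1,move L,goto A. Now: state=A, head=-1, tape[-2..2]=00110 (head:  ^)
Step 4: in state A at pos -1, read 0 -> (A,0)->write 1,move R,goto C. Now: state=C, head=0, tape[-2..2]=01110 (head:   ^)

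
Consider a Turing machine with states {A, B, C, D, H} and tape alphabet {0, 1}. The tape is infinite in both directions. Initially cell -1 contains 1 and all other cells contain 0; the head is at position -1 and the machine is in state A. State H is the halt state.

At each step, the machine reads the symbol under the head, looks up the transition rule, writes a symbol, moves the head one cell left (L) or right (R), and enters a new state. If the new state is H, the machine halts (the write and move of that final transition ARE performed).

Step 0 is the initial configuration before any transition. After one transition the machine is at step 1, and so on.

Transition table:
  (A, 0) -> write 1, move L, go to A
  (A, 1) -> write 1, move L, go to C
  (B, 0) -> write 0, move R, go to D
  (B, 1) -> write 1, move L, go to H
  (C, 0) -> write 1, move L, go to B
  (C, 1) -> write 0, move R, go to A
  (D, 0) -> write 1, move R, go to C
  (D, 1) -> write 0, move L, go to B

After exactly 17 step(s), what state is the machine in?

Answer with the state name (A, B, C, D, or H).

Answer: C

Derivation:
Step 1: in state A at pos -1, read 1 -> (A,1)->write 1,move L,goto C. Now: state=C, head=-2, tape[-3..0]=0010 (head:  ^)
Step 2: in state C at pos -2, read 0 -> (C,0)->write 1,move L,goto B. Now: state=B, head=-3, tape[-4..0]=00110 (head:  ^)
Step 3: in state B at pos -3, read 0 -> (B,0)->write 0,move R,goto D. Now: state=D, head=-2, tape[-4..0]=00110 (head:   ^)
Step 4: in state D at pos -2, read 1 -> (D,1)->write 0,move L,goto B. Now: state=B, head=-3, tape[-4..0]=00010 (head:  ^)
Step 5: in state B at pos -3, read 0 -> (B,0)->write 0,move R,goto D. Now: state=D, head=-2, tape[-4..0]=00010 (head:   ^)
Step 6: in state D at pos -2, read 0 -> (D,0)->write 1,move R,goto C. Now: state=C, head=-1, tape[-4..0]=00110 (head:    ^)
Step 7: in state C at pos -1, read 1 -> (C,1)->write 0,move R,goto A. Now: state=A, head=0, tape[-4..1]=001000 (head:     ^)
Step 8: in state A at pos 0, read 0 -> (A,0)->write 1,move L,goto A. Now: state=A, head=-1, tape[-4..1]=001010 (head:    ^)
Step 9: in state A at pos -1, read 0 -> (A,0)->write 1,move L,goto A. Now: state=A, head=-2, tape[-4..1]=001110 (head:   ^)
Step 10: in state A at pos -2, read 1 -> (A,1)->write 1,move L,goto C. Now: state=C, head=-3, tape[-4..1]=001110 (head:  ^)
Step 11: in state C at pos -3, read 0 -> (C,0)->write 1,move L,goto B. Now: state=B, head=-4, tape[-5..1]=0011110 (head:  ^)
Step 12: in state B at pos -4, read 0 -> (B,0)->write 0,move R,goto D. Now: state=D, head=-3, tape[-5..1]=0011110 (head:   ^)
Step 13: in state D at pos -3, read 1 -> (D,1)->write 0,move L,goto B. Now: state=B, head=-4, tape[-5..1]=0001110 (head:  ^)
Step 14: in state B at pos -4, read 0 -> (B,0)->write 0,move R,goto D. Now: state=D, head=-3, tape[-5..1]=0001110 (head:   ^)
Step 15: in state D at pos -3, read 0 -> (D,0)->write 1,move R,goto C. Now: state=C, head=-2, tape[-5..1]=0011110 (head:    ^)
Step 16: in state C at pos -2, read 1 -> (C,1)->write 0,move R,goto A. Now: state=A, head=-1, tape[-5..1]=0010110 (head:     ^)
Step 17: in state A at pos -1, read 1 -> (A,1)->write 1,move L,goto C. Now: state=C, head=-2, tape[-5..1]=0010110 (head:    ^)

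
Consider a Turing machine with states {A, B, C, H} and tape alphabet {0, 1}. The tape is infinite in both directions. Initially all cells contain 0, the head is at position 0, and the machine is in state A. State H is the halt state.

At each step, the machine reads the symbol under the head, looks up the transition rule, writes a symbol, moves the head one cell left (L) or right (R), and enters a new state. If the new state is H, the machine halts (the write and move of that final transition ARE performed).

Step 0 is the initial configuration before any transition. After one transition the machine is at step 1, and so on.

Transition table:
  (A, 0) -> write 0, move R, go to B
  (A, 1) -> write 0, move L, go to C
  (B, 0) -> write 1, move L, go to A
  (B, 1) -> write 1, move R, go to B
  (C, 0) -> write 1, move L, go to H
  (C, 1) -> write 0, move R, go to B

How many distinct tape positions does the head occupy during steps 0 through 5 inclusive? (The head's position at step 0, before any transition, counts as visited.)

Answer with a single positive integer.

Answer: 3

Derivation:
Step 1: in state A at pos 0, read 0 -> (A,0)->write 0,move R,goto B. Now: state=B, head=1, tape[-1..2]=0000 (head:   ^)
Step 2: in state B at pos 1, read 0 -> (B,0)->write 1,move L,goto A. Now: state=A, head=0, tape[-1..2]=0010 (head:  ^)
Step 3: in state A at pos 0, read 0 -> (A,0)->write 0,move R,goto B. Now: state=B, head=1, tape[-1..2]=0010 (head:   ^)
Step 4: in state B at pos 1, read 1 -> (B,1)->write 1,move R,goto B. Now: state=B, head=2, tape[-1..3]=00100 (head:    ^)
Step 5: in state B at pos 2, read 0 -> (B,0)->write 1,move L,goto A. Now: state=A, head=1, tape[-1..3]=00110 (head:   ^)
Head positions at steps 0..5: starting at 0, distinct positions visited = {0, 1, 2} -> 3 position(s)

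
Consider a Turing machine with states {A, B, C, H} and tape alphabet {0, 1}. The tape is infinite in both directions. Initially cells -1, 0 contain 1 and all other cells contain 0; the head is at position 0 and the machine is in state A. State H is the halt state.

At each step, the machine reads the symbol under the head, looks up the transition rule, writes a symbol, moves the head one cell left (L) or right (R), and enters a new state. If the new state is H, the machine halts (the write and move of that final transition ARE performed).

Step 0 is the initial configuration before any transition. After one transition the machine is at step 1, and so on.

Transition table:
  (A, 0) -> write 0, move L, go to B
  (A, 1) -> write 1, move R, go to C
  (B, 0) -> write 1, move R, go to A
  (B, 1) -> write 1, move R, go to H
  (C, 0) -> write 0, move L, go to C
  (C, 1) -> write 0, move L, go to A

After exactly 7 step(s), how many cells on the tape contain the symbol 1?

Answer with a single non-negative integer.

Answer: 0

Derivation:
Step 1: in state A at pos 0, read 1 -> (A,1)->write 1,move R,goto C. Now: state=C, head=1, tape[-2..2]=01100 (head:    ^)
Step 2: in state C at pos 1, read 0 -> (C,0)->write 0,move L,goto C. Now: state=C, head=0, tape[-2..2]=01100 (head:   ^)
Step 3: in state C at pos 0, read 1 -> (C,1)->write 0,move L,goto A. Now: state=A, head=-1, tape[-2..2]=01000 (head:  ^)
Step 4: in state A at pos -1, read 1 -> (A,1)->write 1,move R,goto C. Now: state=C, head=0, tape[-2..2]=01000 (head:   ^)
Step 5: in state C at pos 0, read 0 -> (C,0)->write 0,move L,goto C. Now: state=C, head=-1, tape[-2..2]=01000 (head:  ^)
Step 6: in state C at pos -1, read 1 -> (C,1)->write 0,move L,goto A. Now: state=A, head=-2, tape[-3..2]=000000 (head:  ^)
Step 7: in state A at pos -2, read 0 -> (A,0)->write 0,move L,goto B. Now: state=B, head=-3, tape[-4..2]=0000000 (head:  ^)
No cell contains 1 after step 7 -> 0 cell(s)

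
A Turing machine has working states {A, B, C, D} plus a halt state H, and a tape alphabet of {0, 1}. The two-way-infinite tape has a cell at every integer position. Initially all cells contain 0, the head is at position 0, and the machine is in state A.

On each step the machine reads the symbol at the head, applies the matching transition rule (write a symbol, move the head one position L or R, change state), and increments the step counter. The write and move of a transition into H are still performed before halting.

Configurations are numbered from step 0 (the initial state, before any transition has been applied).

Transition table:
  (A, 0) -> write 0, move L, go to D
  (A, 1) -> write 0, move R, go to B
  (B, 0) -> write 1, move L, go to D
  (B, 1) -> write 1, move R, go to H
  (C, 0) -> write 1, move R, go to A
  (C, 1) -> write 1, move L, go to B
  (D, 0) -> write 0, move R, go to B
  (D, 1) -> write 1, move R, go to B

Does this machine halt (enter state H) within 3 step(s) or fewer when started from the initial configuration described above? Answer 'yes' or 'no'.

Answer: no

Derivation:
Step 1: in state A at pos 0, read 0 -> (A,0)->write 0,move L,goto D. Now: state=D, head=-1, tape[-2..1]=0000 (head:  ^)
Step 2: in state D at pos -1, read 0 -> (D,0)->write 0,move R,goto B. Now: state=B, head=0, tape[-2..1]=0000 (head:   ^)
Step 3: in state B at pos 0, read 0 -> (B,0)->write 1,move L,goto D. Now: state=D, head=-1, tape[-2..1]=0010 (head:  ^)
After 3 step(s): state = D (not H) -> not halted within 3 -> no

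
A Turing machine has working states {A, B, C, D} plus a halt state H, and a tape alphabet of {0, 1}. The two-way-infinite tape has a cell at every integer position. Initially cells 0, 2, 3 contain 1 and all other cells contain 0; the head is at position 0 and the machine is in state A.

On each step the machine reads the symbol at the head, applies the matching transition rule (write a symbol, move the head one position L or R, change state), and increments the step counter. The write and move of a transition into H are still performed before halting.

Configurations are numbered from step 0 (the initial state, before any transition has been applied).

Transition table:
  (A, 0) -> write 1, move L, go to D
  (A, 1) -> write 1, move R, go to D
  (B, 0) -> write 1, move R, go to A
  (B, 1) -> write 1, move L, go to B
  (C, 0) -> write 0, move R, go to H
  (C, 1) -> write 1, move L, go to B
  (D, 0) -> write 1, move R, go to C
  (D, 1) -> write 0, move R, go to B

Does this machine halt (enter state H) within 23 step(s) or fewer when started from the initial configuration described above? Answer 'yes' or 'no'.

Step 1: in state A at pos 0, read 1 -> (A,1)->write 1,move R,goto D. Now: state=D, head=1, tape[-1..4]=010110 (head:   ^)
Step 2: in state D at pos 1, read 0 -> (D,0)->write 1,move R,goto C. Now: state=C, head=2, tape[-1..4]=011110 (head:    ^)
Step 3: in state C at pos 2, read 1 -> (C,1)->write 1,move L,goto B. Now: state=B, head=1, tape[-1..4]=011110 (head:   ^)
Step 4: in state B at pos 1, read 1 -> (B,1)->write 1,move L,goto B. Now: state=B, head=0, tape[-1..4]=011110 (head:  ^)
Step 5: in state B at pos 0, read 1 -> (B,1)->write 1,move L,goto B. Now: state=B, head=-1, tape[-2..4]=0011110 (head:  ^)
Step 6: in state B at pos -1, read 0 -> (B,0)->write 1,move R,goto A. Now: state=A, head=0, tape[-2..4]=0111110 (head:   ^)
Step 7: in state A at pos 0, read 1 -> (A,1)->write 1,move R,goto D. Now: state=D, head=1, tape[-2..4]=0111110 (head:    ^)
Step 8: in state D at pos 1, read 1 -> (D,1)->write 0,move R,goto B. Now: state=B, head=2, tape[-2..4]=0110110 (head:     ^)
Step 9: in state B at pos 2, read 1 -> (B,1)->write 1,move L,goto B. Now: state=B, head=1, tape[-2..4]=0110110 (head:    ^)
Step 10: in state B at pos 1, read 0 -> (B,0)->write 1,move R,goto A. Now: state=A, head=2, tape[-2..4]=0111110 (head:     ^)
Step 11: in state A at pos 2, read 1 -> (A,1)->write 1,move R,goto D. Now: state=D, head=3, tape[-2..4]=0111110 (head:      ^)
Step 12: in state D at pos 3, read 1 -> (D,1)->write 0,move R,goto B. Now: state=B, head=4, tape[-2..5]=01111000 (head:       ^)
Step 13: in state B at pos 4, read 0 -> (B,0)->write 1,move R,goto A. Now: state=A, head=5, tape[-2..6]=011110100 (head:        ^)
Step 14: in state A at pos 5, read 0 -> (A,0)->write 1,move L,goto D. Now: state=D, head=4, tape[-2..6]=011110110 (head:       ^)
Step 15: in state D at pos 4, read 1 -> (D,1)->write 0,move R,goto B. Now: state=B, head=5, tape[-2..6]=011110010 (head:        ^)
Step 16: in state B at pos 5, read 1 -> (B,1)->write 1,move L,goto B. Now: state=B, head=4, tape[-2..6]=011110010 (head:       ^)
Step 17: in state B at pos 4, read 0 -> (B,0)->write 1,move R,goto A. Now: state=A, head=5, tape[-2..6]=011110110 (head:        ^)
Step 18: in state A at pos 5, read 1 -> (A,1)->write 1,move R,goto D. Now: state=D, head=6, tape[-2..7]=0111101100 (head:         ^)
Step 19: in state D at pos 6, read 0 -> (D,0)->write 1,move R,goto C. Now: state=C, head=7, tape[-2..8]=01111011100 (head:          ^)
Step 20: in state C at pos 7, read 0 -> (C,0)->write 0,move R,goto H. Now: state=H, head=8, tape[-2..9]=011110111000 (head:           ^)
State H reached at step 20; 20 <= 23 -> yes

Answer: yes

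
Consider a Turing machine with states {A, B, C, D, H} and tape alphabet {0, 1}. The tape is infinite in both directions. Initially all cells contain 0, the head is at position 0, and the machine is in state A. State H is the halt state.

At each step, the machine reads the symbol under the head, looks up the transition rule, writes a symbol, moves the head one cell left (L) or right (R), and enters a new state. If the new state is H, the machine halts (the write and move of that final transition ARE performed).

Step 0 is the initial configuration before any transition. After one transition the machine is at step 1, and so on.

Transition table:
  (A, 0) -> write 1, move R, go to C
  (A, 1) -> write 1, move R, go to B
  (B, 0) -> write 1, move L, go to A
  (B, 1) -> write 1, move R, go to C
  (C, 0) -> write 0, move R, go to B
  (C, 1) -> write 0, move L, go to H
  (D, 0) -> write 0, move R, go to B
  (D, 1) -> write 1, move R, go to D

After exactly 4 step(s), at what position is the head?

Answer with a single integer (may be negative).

Answer: 2

Derivation:
Step 1: in state A at pos 0, read 0 -> (A,0)->write 1,move R,goto C. Now: state=C, head=1, tape[-1..2]=0100 (head:   ^)
Step 2: in state C at pos 1, read 0 -> (C,0)->write 0,move R,goto B. Now: state=B, head=2, tape[-1..3]=01000 (head:    ^)
Step 3: in state B at pos 2, read 0 -> (B,0)->write 1,move L,goto A. Now: state=A, head=1, tape[-1..3]=01010 (head:   ^)
Step 4: in state A at pos 1, read 0 -> (A,0)->write 1,move R,goto C. Now: state=C, head=2, tape[-1..3]=01110 (head:    ^)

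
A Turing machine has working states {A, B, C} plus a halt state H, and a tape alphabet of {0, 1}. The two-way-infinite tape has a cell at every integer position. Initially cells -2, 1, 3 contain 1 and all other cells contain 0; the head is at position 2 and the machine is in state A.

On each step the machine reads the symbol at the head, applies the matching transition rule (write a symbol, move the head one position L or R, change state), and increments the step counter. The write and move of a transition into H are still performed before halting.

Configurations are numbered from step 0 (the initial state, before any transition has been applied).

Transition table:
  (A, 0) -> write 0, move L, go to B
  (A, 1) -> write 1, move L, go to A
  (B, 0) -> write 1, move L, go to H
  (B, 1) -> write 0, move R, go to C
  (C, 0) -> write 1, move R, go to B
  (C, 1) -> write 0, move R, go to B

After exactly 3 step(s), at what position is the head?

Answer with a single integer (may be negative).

Step 1: in state A at pos 2, read 0 -> (A,0)->write 0,move L,goto B. Now: state=B, head=1, tape[-3..4]=01001010 (head:     ^)
Step 2: in state B at pos 1, read 1 -> (B,1)->write 0,move R,goto C. Now: state=C, head=2, tape[-3..4]=01000010 (head:      ^)
Step 3: in state C at pos 2, read 0 -> (C,0)->write 1,move R,goto B. Now: state=B, head=3, tape[-3..4]=01000110 (head:       ^)

Answer: 3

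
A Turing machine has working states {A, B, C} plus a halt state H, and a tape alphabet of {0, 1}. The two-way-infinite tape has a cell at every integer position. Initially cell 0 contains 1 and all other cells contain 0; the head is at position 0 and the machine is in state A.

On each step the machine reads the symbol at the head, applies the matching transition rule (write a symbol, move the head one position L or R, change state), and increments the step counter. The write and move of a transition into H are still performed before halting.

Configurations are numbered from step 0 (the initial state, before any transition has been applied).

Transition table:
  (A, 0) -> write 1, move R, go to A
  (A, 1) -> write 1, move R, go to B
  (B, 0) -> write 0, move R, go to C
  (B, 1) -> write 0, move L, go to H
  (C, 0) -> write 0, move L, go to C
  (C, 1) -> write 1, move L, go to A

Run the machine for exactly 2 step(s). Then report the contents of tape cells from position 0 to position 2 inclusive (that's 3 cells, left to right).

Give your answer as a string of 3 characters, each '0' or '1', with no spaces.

Step 1: in state A at pos 0, read 1 -> (A,1)->write 1,move R,goto B. Now: state=B, head=1, tape[-1..2]=0100 (head:   ^)
Step 2: in state B at pos 1, read 0 -> (B,0)->write 0,move R,goto C. Now: state=C, head=2, tape[-1..3]=01000 (head:    ^)

Answer: 100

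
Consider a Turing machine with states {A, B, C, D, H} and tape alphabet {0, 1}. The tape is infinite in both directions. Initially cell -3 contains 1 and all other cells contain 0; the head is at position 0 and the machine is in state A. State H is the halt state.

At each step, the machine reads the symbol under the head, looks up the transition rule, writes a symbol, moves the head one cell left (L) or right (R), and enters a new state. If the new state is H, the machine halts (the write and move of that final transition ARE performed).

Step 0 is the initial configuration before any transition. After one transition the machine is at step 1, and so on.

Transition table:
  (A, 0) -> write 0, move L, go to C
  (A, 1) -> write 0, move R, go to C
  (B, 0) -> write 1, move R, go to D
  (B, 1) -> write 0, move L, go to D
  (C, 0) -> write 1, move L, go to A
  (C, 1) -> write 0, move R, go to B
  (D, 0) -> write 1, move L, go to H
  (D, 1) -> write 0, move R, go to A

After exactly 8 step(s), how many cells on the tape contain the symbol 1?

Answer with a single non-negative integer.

Answer: 2

Derivation:
Step 1: in state A at pos 0, read 0 -> (A,0)->write 0,move L,goto C. Now: state=C, head=-1, tape[-4..1]=010000 (head:    ^)
Step 2: in state C at pos -1, read 0 -> (C,0)->write 1,move L,goto A. Now: state=A, head=-2, tape[-4..1]=010100 (head:   ^)
Step 3: in state A at pos -2, read 0 -> (A,0)->write 0,move L,goto C. Now: state=C, head=-3, tape[-4..1]=010100 (head:  ^)
Step 4: in state C at pos -3, read 1 -> (C,1)->write 0,move R,goto B. Now: state=B, head=-2, tape[-4..1]=000100 (head:   ^)
Step 5: in state B at pos -2, read 0 -> (B,0)->write 1,move R,goto D. Now: state=D, head=-1, tape[-4..1]=001100 (head:    ^)
Step 6: in state D at pos -1, read 1 -> (D,1)->write 0,move R,goto A. Now: state=A, head=0, tape[-4..1]=001000 (head:     ^)
Step 7: in state A at pos 0, read 0 -> (A,0)->write 0,move L,goto C. Now: state=C, head=-1, tape[-4..1]=001000 (head:    ^)
Step 8: in state C at pos -1, read 0 -> (C,0)->write 1,move L,goto A. Now: state=A, head=-2, tape[-4..1]=001100 (head:   ^)
Cells containing 1 after step 8: {-2, -1} -> 2 cell(s)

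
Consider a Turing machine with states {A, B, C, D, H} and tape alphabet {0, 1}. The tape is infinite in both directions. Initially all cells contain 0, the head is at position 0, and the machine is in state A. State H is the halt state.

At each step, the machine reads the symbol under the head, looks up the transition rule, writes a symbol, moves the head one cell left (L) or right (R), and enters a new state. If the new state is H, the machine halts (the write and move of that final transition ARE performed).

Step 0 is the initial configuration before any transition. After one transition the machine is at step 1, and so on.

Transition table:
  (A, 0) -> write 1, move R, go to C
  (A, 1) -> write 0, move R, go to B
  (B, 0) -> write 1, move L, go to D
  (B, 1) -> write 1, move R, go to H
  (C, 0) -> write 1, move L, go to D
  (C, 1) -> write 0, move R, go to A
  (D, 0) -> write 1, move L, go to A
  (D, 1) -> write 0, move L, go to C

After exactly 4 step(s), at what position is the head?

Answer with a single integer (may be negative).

Step 1: in state A at pos 0, read 0 -> (A,0)->write 1,move R,goto C. Now: state=C, head=1, tape[-1..2]=0100 (head:   ^)
Step 2: in state C at pos 1, read 0 -> (C,0)->write 1,move L,goto D. Now: state=D, head=0, tape[-1..2]=0110 (head:  ^)
Step 3: in state D at pos 0, read 1 -> (D,1)->write 0,move L,goto C. Now: state=C, head=-1, tape[-2..2]=00010 (head:  ^)
Step 4: in state C at pos -1, read 0 -> (C,0)->write 1,move L,goto D. Now: state=D, head=-2, tape[-3..2]=001010 (head:  ^)

Answer: -2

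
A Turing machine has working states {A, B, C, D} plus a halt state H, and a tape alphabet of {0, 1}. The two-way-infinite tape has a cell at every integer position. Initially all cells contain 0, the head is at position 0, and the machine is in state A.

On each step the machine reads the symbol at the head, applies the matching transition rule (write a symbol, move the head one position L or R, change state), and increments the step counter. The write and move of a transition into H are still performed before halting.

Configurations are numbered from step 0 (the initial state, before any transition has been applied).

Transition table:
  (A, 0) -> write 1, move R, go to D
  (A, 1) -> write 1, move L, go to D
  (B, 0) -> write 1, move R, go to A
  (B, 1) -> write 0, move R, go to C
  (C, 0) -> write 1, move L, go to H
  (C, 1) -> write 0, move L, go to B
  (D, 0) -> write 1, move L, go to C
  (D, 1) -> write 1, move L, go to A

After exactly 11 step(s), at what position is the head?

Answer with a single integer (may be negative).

Answer: -3

Derivation:
Step 1: in state A at pos 0, read 0 -> (A,0)->write 1,move R,goto D. Now: state=D, head=1, tape[-1..2]=0100 (head:   ^)
Step 2: in state D at pos 1, read 0 -> (D,0)->write 1,move L,goto C. Now: state=C, head=0, tape[-1..2]=0110 (head:  ^)
Step 3: in state C at pos 0, read 1 -> (C,1)->write 0,move L,goto B. Now: state=B, head=-1, tape[-2..2]=00010 (head:  ^)
Step 4: in state B at pos -1, read 0 -> (B,0)->write 1,move R,goto A. Now: state=A, head=0, tape[-2..2]=01010 (head:   ^)
Step 5: in state A at pos 0, read 0 -> (A,0)->write 1,move R,goto D. Now: state=D, head=1, tape[-2..2]=01110 (head:    ^)
Step 6: in state D at pos 1, read 1 -> (D,1)->write 1,move L,goto A. Now: state=A, head=0, tape[-2..2]=01110 (head:   ^)
Step 7: in state A at pos 0, read 1 -> (A,1)->write 1,move L,goto D. Now: state=D, head=-1, tape[-2..2]=01110 (head:  ^)
Step 8: in state D at pos -1, read 1 -> (D,1)->write 1,move L,goto A. Now: state=A, head=-2, tape[-3..2]=001110 (head:  ^)
Step 9: in state A at pos -2, read 0 -> (A,0)->write 1,move R,goto D. Now: state=D, head=-1, tape[-3..2]=011110 (head:   ^)
Step 10: in state D at pos -1, read 1 -> (D,1)->write 1,move L,goto A. Now: state=A, head=-2, tape[-3..2]=011110 (head:  ^)
Step 11: in state A at pos -2, read 1 -> (A,1)->write 1,move L,goto D. Now: state=D, head=-3, tape[-4..2]=0011110 (head:  ^)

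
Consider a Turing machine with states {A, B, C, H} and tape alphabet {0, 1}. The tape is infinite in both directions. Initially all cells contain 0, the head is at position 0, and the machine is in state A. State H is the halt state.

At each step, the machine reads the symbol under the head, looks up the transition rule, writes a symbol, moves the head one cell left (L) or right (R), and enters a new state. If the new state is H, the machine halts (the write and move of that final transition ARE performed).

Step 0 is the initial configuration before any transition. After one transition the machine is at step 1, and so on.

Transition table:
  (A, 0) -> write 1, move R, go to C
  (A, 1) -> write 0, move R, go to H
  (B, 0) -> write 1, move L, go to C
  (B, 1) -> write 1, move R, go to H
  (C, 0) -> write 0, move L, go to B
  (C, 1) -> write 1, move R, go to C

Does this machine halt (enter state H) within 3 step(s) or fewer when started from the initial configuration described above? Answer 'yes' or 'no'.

Answer: yes

Derivation:
Step 1: in state A at pos 0, read 0 -> (A,0)->write 1,move R,goto C. Now: state=C, head=1, tape[-1..2]=0100 (head:   ^)
Step 2: in state C at pos 1, read 0 -> (C,0)->write 0,move L,goto B. Now: state=B, head=0, tape[-1..2]=0100 (head:  ^)
Step 3: in state B at pos 0, read 1 -> (B,1)->write 1,move R,goto H. Now: state=H, head=1, tape[-1..2]=0100 (head:   ^)
State H reached at step 3; 3 <= 3 -> yes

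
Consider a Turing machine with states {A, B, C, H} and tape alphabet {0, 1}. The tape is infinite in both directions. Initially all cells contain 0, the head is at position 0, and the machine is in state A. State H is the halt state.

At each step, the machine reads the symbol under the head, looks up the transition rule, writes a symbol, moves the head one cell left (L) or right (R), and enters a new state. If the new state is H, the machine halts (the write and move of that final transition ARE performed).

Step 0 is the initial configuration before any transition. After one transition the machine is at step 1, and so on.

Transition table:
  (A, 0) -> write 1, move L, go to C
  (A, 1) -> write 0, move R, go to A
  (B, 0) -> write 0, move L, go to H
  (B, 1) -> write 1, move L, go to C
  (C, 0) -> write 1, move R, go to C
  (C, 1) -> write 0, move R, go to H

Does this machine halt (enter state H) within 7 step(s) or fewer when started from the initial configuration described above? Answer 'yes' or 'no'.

Answer: yes

Derivation:
Step 1: in state A at pos 0, read 0 -> (A,0)->write 1,move L,goto C. Now: state=C, head=-1, tape[-2..1]=0010 (head:  ^)
Step 2: in state C at pos -1, read 0 -> (C,0)->write 1,move R,goto C. Now: state=C, head=0, tape[-2..1]=0110 (head:   ^)
Step 3: in state C at pos 0, read 1 -> (C,1)->write 0,move R,goto H. Now: state=H, head=1, tape[-2..2]=01000 (head:    ^)
State H reached at step 3; 3 <= 7 -> yes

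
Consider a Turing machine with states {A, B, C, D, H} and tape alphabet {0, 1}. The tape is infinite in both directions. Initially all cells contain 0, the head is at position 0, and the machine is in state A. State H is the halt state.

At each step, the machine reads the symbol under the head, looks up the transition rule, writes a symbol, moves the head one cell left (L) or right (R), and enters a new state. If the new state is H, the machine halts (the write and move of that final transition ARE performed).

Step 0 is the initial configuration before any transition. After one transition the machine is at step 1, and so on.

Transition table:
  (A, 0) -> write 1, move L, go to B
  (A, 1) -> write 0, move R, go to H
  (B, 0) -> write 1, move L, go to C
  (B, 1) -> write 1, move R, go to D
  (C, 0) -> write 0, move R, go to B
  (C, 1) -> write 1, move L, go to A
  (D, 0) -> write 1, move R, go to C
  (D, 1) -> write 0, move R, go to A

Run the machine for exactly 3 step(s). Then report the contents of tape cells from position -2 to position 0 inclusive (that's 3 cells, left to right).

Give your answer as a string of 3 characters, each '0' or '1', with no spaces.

Answer: 011

Derivation:
Step 1: in state A at pos 0, read 0 -> (A,0)->write 1,move L,goto B. Now: state=B, head=-1, tape[-2..1]=0010 (head:  ^)
Step 2: in state B at pos -1, read 0 -> (B,0)->write 1,move L,goto C. Now: state=C, head=-2, tape[-3..1]=00110 (head:  ^)
Step 3: in state C at pos -2, read 0 -> (C,0)->write 0,move R,goto B. Now: state=B, head=-1, tape[-3..1]=00110 (head:   ^)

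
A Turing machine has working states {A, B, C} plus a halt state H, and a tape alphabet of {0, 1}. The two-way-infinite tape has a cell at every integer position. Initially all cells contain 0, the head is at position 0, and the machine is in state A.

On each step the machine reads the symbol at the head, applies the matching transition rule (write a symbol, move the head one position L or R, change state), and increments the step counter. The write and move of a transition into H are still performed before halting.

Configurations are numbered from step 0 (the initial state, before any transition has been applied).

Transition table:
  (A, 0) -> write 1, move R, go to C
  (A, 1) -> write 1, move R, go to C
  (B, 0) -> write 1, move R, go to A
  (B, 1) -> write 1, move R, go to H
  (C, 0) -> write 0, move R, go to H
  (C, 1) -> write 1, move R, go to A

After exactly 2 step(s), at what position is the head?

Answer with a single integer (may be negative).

Step 1: in state A at pos 0, read 0 -> (A,0)->write 1,move R,goto C. Now: state=C, head=1, tape[-1..2]=0100 (head:   ^)
Step 2: in state C at pos 1, read 0 -> (C,0)->write 0,move R,goto H. Now: state=H, head=2, tape[-1..3]=01000 (head:    ^)

Answer: 2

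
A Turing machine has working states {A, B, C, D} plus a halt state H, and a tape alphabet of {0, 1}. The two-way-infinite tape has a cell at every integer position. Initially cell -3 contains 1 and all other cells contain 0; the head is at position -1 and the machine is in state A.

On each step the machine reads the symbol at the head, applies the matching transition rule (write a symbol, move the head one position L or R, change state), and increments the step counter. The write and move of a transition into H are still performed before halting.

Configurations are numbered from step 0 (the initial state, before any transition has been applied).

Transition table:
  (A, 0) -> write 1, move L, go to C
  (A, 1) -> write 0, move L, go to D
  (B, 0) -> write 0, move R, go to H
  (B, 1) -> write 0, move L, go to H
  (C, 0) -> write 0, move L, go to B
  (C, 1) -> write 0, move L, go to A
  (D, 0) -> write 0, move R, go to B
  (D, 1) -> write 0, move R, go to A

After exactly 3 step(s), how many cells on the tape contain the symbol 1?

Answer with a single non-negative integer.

Answer: 1

Derivation:
Step 1: in state A at pos -1, read 0 -> (A,0)->write 1,move L,goto C. Now: state=C, head=-2, tape[-4..0]=01010 (head:   ^)
Step 2: in state C at pos -2, read 0 -> (C,0)->write 0,move L,goto B. Now: state=B, head=-3, tape[-4..0]=01010 (head:  ^)
Step 3: in state B at pos -3, read 1 -> (B,1)->write 0,move L,goto H. Now: state=H, head=-4, tape[-5..0]=000010 (head:  ^)
Cells containing 1 after step 3: {-1} -> 1 cell(s)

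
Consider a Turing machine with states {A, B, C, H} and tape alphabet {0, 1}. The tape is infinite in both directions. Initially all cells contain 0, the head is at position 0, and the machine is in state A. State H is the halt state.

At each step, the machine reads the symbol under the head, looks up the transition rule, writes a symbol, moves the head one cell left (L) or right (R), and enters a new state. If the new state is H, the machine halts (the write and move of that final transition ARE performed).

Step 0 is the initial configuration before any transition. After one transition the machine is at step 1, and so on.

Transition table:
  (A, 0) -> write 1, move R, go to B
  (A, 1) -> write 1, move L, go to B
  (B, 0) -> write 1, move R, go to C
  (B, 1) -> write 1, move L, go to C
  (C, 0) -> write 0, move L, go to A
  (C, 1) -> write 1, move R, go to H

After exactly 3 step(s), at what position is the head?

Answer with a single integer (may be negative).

Step 1: in state A at pos 0, read 0 -> (A,0)->write 1,move R,goto B. Now: state=B, head=1, tape[-1..2]=0100 (head:   ^)
Step 2: in state B at pos 1, read 0 -> (B,0)->write 1,move R,goto C. Now: state=C, head=2, tape[-1..3]=01100 (head:    ^)
Step 3: in state C at pos 2, read 0 -> (C,0)->write 0,move L,goto A. Now: state=A, head=1, tape[-1..3]=01100 (head:   ^)

Answer: 1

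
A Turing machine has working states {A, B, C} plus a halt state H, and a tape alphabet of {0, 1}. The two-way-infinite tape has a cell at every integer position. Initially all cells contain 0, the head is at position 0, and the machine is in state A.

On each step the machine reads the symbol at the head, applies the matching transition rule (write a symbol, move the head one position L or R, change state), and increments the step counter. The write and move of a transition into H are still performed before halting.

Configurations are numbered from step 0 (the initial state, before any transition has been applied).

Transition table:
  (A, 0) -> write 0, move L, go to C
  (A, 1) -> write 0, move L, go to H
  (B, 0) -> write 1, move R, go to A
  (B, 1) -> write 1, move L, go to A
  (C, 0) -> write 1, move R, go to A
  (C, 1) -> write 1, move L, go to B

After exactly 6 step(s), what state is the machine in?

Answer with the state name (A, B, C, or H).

Answer: H

Derivation:
Step 1: in state A at pos 0, read 0 -> (A,0)->write 0,move L,goto C. Now: state=C, head=-1, tape[-2..1]=0000 (head:  ^)
Step 2: in state C at pos -1, read 0 -> (C,0)->write 1,move R,goto A. Now: state=A, head=0, tape[-2..1]=0100 (head:   ^)
Step 3: in state A at pos 0, read 0 -> (A,0)->write 0,move L,goto C. Now: state=C, head=-1, tape[-2..1]=0100 (head:  ^)
Step 4: in state C at pos -1, read 1 -> (C,1)->write 1,move L,goto B. Now: state=B, head=-2, tape[-3..1]=00100 (head:  ^)
Step 5: in state B at pos -2, read 0 -> (B,0)->write 1,move R,goto A. Now: state=A, head=-1, tape[-3..1]=01100 (head:   ^)
Step 6: in state A at pos -1, read 1 -> (A,1)->write 0,move L,goto H. Now: state=H, head=-2, tape[-3..1]=01000 (head:  ^)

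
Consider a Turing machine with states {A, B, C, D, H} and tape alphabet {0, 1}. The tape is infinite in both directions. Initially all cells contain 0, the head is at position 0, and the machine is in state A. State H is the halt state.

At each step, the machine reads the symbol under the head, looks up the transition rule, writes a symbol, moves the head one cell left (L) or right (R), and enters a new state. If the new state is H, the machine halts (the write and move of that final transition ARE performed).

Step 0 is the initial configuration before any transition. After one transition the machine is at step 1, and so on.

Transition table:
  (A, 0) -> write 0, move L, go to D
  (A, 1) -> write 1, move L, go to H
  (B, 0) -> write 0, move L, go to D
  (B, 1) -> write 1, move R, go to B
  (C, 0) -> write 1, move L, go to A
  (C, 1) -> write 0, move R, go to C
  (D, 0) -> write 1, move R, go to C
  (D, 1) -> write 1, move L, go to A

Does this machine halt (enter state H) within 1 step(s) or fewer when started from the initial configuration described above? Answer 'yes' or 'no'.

Step 1: in state A at pos 0, read 0 -> (A,0)->write 0,move L,goto D. Now: state=D, head=-1, tape[-2..1]=0000 (head:  ^)
After 1 step(s): state = D (not H) -> not halted within 1 -> no

Answer: no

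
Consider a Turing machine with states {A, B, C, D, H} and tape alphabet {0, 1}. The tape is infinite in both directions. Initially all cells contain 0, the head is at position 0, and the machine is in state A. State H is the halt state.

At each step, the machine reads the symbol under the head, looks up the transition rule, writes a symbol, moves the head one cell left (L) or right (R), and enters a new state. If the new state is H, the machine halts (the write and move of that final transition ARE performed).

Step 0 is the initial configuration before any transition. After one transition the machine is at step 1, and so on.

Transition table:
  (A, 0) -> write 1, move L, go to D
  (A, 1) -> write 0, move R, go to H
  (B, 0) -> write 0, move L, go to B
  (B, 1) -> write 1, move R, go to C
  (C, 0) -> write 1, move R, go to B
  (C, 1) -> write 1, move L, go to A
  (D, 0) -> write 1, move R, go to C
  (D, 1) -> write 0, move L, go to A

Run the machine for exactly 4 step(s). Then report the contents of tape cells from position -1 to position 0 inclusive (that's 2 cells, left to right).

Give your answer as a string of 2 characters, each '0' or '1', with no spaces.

Answer: 01

Derivation:
Step 1: in state A at pos 0, read 0 -> (A,0)->write 1,move L,goto D. Now: state=D, head=-1, tape[-2..1]=0010 (head:  ^)
Step 2: in state D at pos -1, read 0 -> (D,0)->write 1,move R,goto C. Now: state=C, head=0, tape[-2..1]=0110 (head:   ^)
Step 3: in state C at pos 0, read 1 -> (C,1)->write 1,move L,goto A. Now: state=A, head=-1, tape[-2..1]=0110 (head:  ^)
Step 4: in state A at pos -1, read 1 -> (A,1)->write 0,move R,goto H. Now: state=H, head=0, tape[-2..1]=0010 (head:   ^)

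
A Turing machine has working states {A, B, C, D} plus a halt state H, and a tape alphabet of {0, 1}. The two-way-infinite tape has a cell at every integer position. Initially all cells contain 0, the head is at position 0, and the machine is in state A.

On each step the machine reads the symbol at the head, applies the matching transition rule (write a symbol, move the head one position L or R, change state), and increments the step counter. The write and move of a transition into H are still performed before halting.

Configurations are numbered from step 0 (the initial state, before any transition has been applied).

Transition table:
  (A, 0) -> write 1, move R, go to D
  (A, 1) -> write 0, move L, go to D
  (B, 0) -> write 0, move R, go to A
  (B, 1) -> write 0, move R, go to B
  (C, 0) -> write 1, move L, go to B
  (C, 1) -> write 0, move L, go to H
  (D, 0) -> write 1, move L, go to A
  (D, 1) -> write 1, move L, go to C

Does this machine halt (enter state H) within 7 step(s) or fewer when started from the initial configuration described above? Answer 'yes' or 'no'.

Step 1: in state A at pos 0, read 0 -> (A,0)->write 1,move R,goto D. Now: state=D, head=1, tape[-1..2]=0100 (head:   ^)
Step 2: in state D at pos 1, read 0 -> (D,0)->write 1,move L,goto A. Now: state=A, head=0, tape[-1..2]=0110 (head:  ^)
Step 3: in state A at pos 0, read 1 -> (A,1)->write 0,move L,goto D. Now: state=D, head=-1, tape[-2..2]=00010 (head:  ^)
Step 4: in state D at pos -1, read 0 -> (D,0)->write 1,move L,goto A. Now: state=A, head=-2, tape[-3..2]=001010 (head:  ^)
Step 5: in state A at pos -2, read 0 -> (A,0)->write 1,move R,goto D. Now: state=D, head=-1, tape[-3..2]=011010 (head:   ^)
Step 6: in state D at pos -1, read 1 -> (D,1)->write 1,move L,goto C. Now: state=C, head=-2, tape[-3..2]=011010 (head:  ^)
Step 7: in state C at pos -2, read 1 -> (C,1)->write 0,move L,goto H. Now: state=H, head=-3, tape[-4..2]=0001010 (head:  ^)
State H reached at step 7; 7 <= 7 -> yes

Answer: yes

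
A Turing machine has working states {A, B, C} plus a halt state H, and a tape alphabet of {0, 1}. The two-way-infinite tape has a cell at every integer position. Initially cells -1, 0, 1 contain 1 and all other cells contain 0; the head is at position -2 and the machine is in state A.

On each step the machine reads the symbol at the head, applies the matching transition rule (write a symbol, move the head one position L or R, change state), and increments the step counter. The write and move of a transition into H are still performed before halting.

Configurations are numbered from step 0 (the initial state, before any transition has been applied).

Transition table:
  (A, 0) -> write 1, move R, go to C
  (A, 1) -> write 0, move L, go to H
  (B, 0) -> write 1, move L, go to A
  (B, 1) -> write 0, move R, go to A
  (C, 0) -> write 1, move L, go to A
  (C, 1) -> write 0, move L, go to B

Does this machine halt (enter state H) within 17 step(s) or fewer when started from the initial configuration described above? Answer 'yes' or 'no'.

Step 1: in state A at pos -2, read 0 -> (A,0)->write 1,move R,goto C. Now: state=C, head=-1, tape[-3..2]=011110 (head:   ^)
Step 2: in state C at pos -1, read 1 -> (C,1)->write 0,move L,goto B. Now: state=B, head=-2, tape[-3..2]=010110 (head:  ^)
Step 3: in state B at pos -2, read 1 -> (B,1)->write 0,move R,goto A. Now: state=A, head=-1, tape[-3..2]=000110 (head:   ^)
Step 4: in state A at pos -1, read 0 -> (A,0)->write 1,move R,goto C. Now: state=C, head=0, tape[-3..2]=001110 (head:    ^)
Step 5: in state C at pos 0, read 1 -> (C,1)->write 0,move L,goto B. Now: state=B, head=-1, tape[-3..2]=001010 (head:   ^)
Step 6: in state B at pos -1, read 1 -> (B,1)->write 0,move R,goto A. Now: state=A, head=0, tape[-3..2]=000010 (head:    ^)
Step 7: in state A at pos 0, read 0 -> (A,0)->write 1,move R,goto C. Now: state=C, head=1, tape[-3..2]=000110 (head:     ^)
Step 8: in state C at pos 1, read 1 -> (C,1)->write 0,move L,goto B. Now: state=B, head=0, tape[-3..2]=000100 (head:    ^)
Step 9: in state B at pos 0, read 1 -> (B,1)->write 0,move R,goto A. Now: state=A, head=1, tape[-3..2]=000000 (head:     ^)
Step 10: in state A at pos 1, read 0 -> (A,0)->write 1,move R,goto C. Now: state=C, head=2, tape[-3..3]=0000100 (head:      ^)
Step 11: in state C at pos 2, read 0 -> (C,0)->write 1,move L,goto A. Now: state=A, head=1, tape[-3..3]=0000110 (head:     ^)
Step 12: in state A at pos 1, read 1 -> (A,1)->write 0,move L,goto H. Now: state=H, head=0, tape[-3..3]=0000010 (head:    ^)
State H reached at step 12; 12 <= 17 -> yes

Answer: yes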